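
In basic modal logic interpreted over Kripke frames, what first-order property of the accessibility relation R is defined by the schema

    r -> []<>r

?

symmetry

Suppose r→□◇r is valid. Take Rxy and set V(r)={x}. Then r at x, so □◇r at x, so ◇r at y, so some z with Ryz has r; z=x, i.e. Ryx.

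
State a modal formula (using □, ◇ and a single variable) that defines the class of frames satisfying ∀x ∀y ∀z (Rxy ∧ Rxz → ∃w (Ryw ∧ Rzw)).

◇□r → □◇r

A defining formula is ◇□r → □◇r (the .2 axiom).
Suppose ◇□r→□◇r is valid. Take Rxy, Rxz and set V(r)={w : Ryw}. Then □r at y so ◇□r at x, so □◇r at x, so ◇r at z, giving w with Rzw and Ryw.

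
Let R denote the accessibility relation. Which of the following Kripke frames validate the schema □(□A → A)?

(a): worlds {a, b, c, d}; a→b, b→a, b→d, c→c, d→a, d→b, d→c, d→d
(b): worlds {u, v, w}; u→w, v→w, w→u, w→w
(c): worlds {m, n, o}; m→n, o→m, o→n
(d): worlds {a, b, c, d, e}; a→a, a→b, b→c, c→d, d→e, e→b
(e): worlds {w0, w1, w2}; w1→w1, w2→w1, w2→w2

This is the axiom for shift-reflexivity; its first-order frame correspondent is ∀x ∀y (Rxy → Ryy).
(a): fails — Rab but not Rbb.
(b): fails — Rwu but not Ruu.
(c): fails — Rom but not Rmm.
(d): fails — Rbc but not Rcc.
(e): satisfies the condition.

(e)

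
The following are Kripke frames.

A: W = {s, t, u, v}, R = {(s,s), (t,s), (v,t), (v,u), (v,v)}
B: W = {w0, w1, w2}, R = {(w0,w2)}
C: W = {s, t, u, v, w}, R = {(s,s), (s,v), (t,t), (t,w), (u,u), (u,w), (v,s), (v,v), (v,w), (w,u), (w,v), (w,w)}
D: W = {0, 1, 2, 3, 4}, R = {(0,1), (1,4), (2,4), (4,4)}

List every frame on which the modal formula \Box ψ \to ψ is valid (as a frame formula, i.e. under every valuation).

C

The schema corresponds to reflexivity: \forall x Rxx.
A: fails — world t does not see itself.
B: fails — world w0 does not see itself.
C: satisfies the condition.
D: fails — world 0 does not see itself.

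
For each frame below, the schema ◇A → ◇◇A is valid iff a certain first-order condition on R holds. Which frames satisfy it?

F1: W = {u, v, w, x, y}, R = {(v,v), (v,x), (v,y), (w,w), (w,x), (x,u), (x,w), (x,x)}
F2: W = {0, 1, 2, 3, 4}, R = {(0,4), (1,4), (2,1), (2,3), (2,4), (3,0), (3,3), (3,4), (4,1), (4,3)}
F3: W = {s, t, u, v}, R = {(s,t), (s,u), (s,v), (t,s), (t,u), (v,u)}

The schema corresponds to a generalized confluence (Geach) condition: ∀x ∀y (xRy → ∃w (y = w ∧ xR²w)).
F1: holds.
F2: fails — 0R4 but no w with 4=w and 0R²w.
F3: fails — sRt but no w with t=w and sR²w.

F1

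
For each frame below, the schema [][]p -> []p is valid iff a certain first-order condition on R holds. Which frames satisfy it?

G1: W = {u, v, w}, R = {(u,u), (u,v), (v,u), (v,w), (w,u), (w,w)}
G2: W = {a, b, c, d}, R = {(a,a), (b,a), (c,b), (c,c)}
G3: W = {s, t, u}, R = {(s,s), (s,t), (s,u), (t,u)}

The schema corresponds to density: forall x forall y (Rxy -> exists z (Rxz & Rzy)).
G1: satisfies the condition.
G2: satisfies the condition.
G3: fails — Rtu but no z with Rtz and Rzu.

G1, G2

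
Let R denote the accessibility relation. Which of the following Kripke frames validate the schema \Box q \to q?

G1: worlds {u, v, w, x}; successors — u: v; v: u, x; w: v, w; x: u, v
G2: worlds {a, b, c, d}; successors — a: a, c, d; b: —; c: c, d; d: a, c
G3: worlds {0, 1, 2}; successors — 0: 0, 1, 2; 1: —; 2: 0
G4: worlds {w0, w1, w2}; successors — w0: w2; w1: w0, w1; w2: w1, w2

Frame correspondent (Sahlqvist): \forall x Rxx — i.e. reflexivity.
G1: fails — world u does not see itself.
G2: fails — world b does not see itself.
G3: fails — world 1 does not see itself.
G4: fails — world w0 does not see itself.
Valid on no frame.

none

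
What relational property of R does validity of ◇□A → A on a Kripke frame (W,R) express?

symmetry: ∀x ∀y (Rxy → Ryx)

This is a form of the B axiom.
It corresponds to symmetry: ∀x ∀y (Rxy → Ryx).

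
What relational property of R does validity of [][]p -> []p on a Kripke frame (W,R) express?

density: forall x forall y (Rxy -> exists z (Rxz & Rzy))

Suppose □□p→□p is valid. Take Rxy and set V(p)={w : xR²w}. Then □□p at x, so □p at x, so p at y, i.e. ∃z(Rxz∧Rzy).
Conversely, any frame satisfying forall x forall y (Rxy -> exists z (Rxz & Rzy)) validates the schema.
Frame condition: forall x forall y (Rxy -> exists z (Rxz & Rzy)).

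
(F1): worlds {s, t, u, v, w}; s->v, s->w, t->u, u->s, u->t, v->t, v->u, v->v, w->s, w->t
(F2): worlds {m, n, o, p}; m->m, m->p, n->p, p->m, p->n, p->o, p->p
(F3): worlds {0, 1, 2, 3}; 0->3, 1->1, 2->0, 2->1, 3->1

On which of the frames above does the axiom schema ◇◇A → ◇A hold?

none

Frame correspondent (Sahlqvist): ∀x ∀y ∀z (Rxy ∧ Ryz → Rxz) — i.e. transitivity.
(F1): fails — Rwt and Rtu but not Rwu.
(F2): fails — Rnp and Rpm but not Rnm.
(F3): fails — R20 and R03 but not R23.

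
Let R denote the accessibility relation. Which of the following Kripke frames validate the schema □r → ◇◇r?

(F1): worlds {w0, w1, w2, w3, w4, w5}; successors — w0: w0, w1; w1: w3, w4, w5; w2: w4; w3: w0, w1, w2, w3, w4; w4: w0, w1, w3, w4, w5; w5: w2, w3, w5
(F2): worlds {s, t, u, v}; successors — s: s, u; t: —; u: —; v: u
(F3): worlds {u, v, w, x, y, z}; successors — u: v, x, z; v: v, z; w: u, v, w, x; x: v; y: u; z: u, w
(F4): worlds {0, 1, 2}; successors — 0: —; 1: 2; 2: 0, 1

The schema corresponds to a generalized confluence (Geach) condition: ∀x ∃w (xRw ∧ xR²w).
(F1): holds.
(F2): fails — at t but no w with tRw and tR²w.
(F3): fails — at y but no t with yRt and yR²t.
(F4): fails — at 0 but no w with 0Rw and 0R²w.
Valid on: (F1).

(F1)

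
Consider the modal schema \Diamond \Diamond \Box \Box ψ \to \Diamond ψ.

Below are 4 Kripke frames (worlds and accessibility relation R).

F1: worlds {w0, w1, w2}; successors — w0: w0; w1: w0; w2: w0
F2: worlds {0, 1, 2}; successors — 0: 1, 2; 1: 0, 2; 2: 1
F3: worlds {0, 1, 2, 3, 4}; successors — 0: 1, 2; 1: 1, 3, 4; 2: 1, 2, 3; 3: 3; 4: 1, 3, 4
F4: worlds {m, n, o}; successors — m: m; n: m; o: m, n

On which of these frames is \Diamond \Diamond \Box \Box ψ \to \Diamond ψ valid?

Frame correspondent (Sahlqvist): \forall x \forall y (x R^2 y \to \exists w (y R^2 w \wedge xRw)) — i.e. a generalized confluence (Geach) condition.
F1: holds.
F2: fails — 2R²2 but no w with 2R²w and 2Rw.
F3: fails — 0R²3 but no w with 3R²w and 0Rw.
F4: holds.
Valid on: F1, F4.

F1, F4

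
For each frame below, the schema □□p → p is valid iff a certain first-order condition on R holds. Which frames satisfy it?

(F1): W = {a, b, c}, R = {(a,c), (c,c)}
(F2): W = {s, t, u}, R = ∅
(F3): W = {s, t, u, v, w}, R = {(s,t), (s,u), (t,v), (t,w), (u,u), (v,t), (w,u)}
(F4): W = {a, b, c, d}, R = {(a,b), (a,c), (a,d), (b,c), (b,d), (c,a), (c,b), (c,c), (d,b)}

Frame correspondent (Sahlqvist): ∀x ∃w (xR²w ∧ x = w) — i.e. a generalized confluence (Geach) condition.
(F1): fails — at a but no w with aR²w and a=w.
(F2): fails — at s but no w with sR²w and s=w.
(F3): fails — at s but no w* with sR²w* and s=w*.
(F4): condition met.

(F4)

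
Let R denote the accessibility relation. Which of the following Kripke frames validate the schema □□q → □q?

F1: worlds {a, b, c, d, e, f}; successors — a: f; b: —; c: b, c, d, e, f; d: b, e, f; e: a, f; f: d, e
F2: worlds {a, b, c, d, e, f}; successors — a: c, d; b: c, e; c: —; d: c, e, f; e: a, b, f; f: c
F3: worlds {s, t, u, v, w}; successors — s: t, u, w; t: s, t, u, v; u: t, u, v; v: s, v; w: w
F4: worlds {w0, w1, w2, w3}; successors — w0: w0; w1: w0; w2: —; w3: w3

F3, F4

The schema corresponds to density: ∀x ∀y (Rxy → ∃z (Rxz ∧ Rzy)).
F1: fails — Rea but no z with Rez and Rza.
F2: fails — Rbc but no z with Rbz and Rzc.
F3: condition met.
F4: condition met.
Valid on: F3, F4.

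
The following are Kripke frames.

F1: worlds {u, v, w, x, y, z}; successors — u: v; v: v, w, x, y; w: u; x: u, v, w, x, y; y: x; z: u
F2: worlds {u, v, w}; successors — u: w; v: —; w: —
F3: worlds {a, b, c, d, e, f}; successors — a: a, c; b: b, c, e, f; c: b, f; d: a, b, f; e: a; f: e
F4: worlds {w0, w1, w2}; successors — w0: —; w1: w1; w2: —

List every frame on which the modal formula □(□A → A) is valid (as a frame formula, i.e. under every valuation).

F4

Frame correspondent (Sahlqvist): ∀x ∀y (Rxy → Ryy) — i.e. shift-reflexivity.
F1: fails — Rxw but not Rww.
F2: fails — Ruw but not Rww.
F3: fails — Rbc but not Rcc.
F4: condition met.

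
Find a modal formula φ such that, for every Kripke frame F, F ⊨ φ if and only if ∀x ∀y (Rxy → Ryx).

The condition is symmetry. The B schema ψ → □◇ψ defines it.
Suppose ψ→□◇ψ is valid. Take Rxy and set V(ψ)={x}. Then ψ at x, so □◇ψ at x, so ◇ψ at y, so some z with Ryz has ψ; z=x, i.e. Ryx.

ψ → □◇ψ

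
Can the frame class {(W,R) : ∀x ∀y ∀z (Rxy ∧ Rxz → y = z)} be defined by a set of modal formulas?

Yes, by ◇q → □q

This is a Sahlqvist condition; the CD axiom ◇q → □q defines it.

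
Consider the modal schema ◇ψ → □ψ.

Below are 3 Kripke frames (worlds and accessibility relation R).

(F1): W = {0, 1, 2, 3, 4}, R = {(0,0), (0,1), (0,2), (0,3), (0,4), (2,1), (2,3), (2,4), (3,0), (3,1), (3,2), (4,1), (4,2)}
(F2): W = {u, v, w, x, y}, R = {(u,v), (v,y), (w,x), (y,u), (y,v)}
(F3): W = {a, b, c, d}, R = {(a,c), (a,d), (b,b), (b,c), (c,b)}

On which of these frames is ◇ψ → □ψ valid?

This is the axiom for partial functionality; its first-order frame correspondent is ∀x ∀y ∀z (Rxy ∧ Rxz → y = z).
(F1): fails — 0 sees both 0 and 1.
(F2): fails — y sees both u and v.
(F3): fails — a sees both c and d.

none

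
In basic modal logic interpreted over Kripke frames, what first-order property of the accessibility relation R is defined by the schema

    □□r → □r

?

density

This is the C4 axiom.
Its frame correspondent is density — ∀x ∀y (Rxy → ∃z (Rxz ∧ Rzy)).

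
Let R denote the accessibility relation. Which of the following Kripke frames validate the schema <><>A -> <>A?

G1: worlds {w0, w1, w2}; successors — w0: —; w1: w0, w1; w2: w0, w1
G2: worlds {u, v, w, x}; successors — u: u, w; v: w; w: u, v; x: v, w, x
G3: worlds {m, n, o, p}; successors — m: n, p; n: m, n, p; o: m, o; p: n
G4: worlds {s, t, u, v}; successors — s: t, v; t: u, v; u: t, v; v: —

G1

The schema corresponds to transitivity: forall x forall y forall z (Rxy & Ryz -> Rxz).
G1: condition met.
G2: fails — Rxw and Rwu but not Rxu.
G3: fails — Rom and Rmn but not Ron.
G4: fails — Rut and Rtu but not Ruu.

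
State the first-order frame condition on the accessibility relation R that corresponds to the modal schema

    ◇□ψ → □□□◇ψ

∀x ∀y ∀z ((xRy ∧ xR³z) → ∃w (yRw ∧ zRw))

This is a Sahlqvist (Geach-type) schema ◇^1□^1ψ → □^3◇^1ψ.
Minimal-valuation argument: fix x; take any y with xR^1y and any z with xR^3z. Set V(ψ) to the set of worlds R-reachable from y in exactly 1 step. Then □^1ψ holds at y, so the antecedent holds at x; validity forces ◇^1ψ at z, giving a w with zR^1w and yR^1w.
First-order correspondent: ∀x ∀y ∀z ((xRy ∧ xR³z) → ∃w (yRw ∧ zRw)).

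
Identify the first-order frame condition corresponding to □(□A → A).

This schema is the T□ axiom.
It corresponds to shift-reflexivity: ∀x ∀y (Rxy → Ryy).

shift-reflexivity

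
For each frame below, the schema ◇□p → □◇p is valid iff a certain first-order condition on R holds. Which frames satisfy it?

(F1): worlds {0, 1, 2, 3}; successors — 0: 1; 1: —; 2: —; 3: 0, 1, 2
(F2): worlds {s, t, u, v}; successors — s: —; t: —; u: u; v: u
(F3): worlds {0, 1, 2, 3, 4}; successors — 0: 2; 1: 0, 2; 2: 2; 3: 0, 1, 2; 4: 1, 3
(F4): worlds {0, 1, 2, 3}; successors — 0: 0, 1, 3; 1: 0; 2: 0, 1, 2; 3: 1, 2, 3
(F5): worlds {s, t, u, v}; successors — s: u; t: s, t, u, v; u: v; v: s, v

(F2), (F3)

Frame correspondent (Sahlqvist): ∀x ∀y ∀z (Rxy ∧ Rxz → ∃w (Ryw ∧ Rzw)) — i.e. convergence.
(F1): fails — R01 and R01 but 1 and 1 have no common successor.
(F2): condition met.
(F3): condition met.
(F4): fails — R01 and R03 but 1 and 3 have no common successor.
(F5): fails — Rtv and Rts but v and s have no common successor.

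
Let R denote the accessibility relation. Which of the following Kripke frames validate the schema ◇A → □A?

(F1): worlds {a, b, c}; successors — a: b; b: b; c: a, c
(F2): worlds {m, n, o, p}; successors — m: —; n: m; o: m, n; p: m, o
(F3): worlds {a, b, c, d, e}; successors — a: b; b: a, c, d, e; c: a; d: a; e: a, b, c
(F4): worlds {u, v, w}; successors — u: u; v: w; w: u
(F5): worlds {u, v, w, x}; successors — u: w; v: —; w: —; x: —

(F4), (F5)

The schema corresponds to partial functionality: ∀x ∀y ∀z (Rxy ∧ Rxz → y = z).
(F1): fails — c sees both a and c.
(F2): fails — o sees both m and n.
(F3): fails — b sees both a and c.
(F4): condition met.
(F5): condition met.
Valid on: (F4), (F5).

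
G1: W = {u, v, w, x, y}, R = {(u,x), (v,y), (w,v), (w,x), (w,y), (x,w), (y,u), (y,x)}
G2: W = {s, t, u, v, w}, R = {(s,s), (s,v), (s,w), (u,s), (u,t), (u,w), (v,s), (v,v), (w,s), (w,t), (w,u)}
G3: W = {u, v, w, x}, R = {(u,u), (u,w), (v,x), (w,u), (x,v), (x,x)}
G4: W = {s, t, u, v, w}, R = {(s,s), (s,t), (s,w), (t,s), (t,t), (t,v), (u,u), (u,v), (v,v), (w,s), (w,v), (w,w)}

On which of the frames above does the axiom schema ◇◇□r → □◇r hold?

G3

This is the axiom for a generalized confluence (Geach) condition; its first-order frame correspondent is ∀x ∀y ∀z ((xR²y ∧ xRz) → ∃w (yRw ∧ zRw)).
G1: fails — uR²w, uRx but no t with wRt and xRt.
G2: fails — sR²t, sRs but no w* with tRw* and sRw*.
G3: holds.
G4: fails — sR²v, sRs but no w* with vRw* and sRw*.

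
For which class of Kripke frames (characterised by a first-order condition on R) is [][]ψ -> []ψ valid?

Suppose □□ψ→□ψ is valid. Take Rxy and set V(ψ)={w : xR²w}. Then □□ψ at x, so □ψ at x, so ψ at y, i.e. ∃z(Rxz∧Rzy).
The converse is a direct semantic check.
Frame condition: forall x forall y (Rxy -> exists z (Rxz & Rzy)).

Density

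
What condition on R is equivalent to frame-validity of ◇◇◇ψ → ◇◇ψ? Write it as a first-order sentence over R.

This is a Sahlqvist (Geach-type) schema ◇^3□^0ψ → □^0◇^2ψ.
Minimal-valuation argument: fix x; take any y with xR^3y and any z with xR^0z. Set V(ψ) to the set of worlds R-reachable from y in exactly 0 steps. Then □^0ψ holds at y, so the antecedent holds at x; validity forces ◇^2ψ at z, giving a w with zR^2w and yR^0w.
First-order correspondent: ∀x ∀y (xR³y → ∃w (y = w ∧ xR²w)).

∀x ∀y (xR³y → ∃w (y = w ∧ xR²w))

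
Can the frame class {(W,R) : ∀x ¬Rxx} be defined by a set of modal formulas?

No — not modally definable

Any modally definable frame class is closed under surjective bounded morphisms.
The 3-cycle (worlds 0,1,2 with 0→1→2→0) is irreflexive, and the map sending every world to a single reflexive point • is a surjective bounded morphism (forth: every edge maps to (•,•); back: every world has a successor). So any modal formula valid on the 3-cycle is also valid on the reflexive point, which is not irreflexive.
So no modal formula (or set of formulas) defines exactly the irreflexive frames.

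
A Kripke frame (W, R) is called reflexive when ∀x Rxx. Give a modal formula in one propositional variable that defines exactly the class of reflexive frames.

The condition is reflexivity. The T schema □r → r defines it.
Suppose □r→r is valid. At any x set V(r)={w : Rxw}. Then □r holds at x, so r holds at x, i.e. Rxx.

□r → r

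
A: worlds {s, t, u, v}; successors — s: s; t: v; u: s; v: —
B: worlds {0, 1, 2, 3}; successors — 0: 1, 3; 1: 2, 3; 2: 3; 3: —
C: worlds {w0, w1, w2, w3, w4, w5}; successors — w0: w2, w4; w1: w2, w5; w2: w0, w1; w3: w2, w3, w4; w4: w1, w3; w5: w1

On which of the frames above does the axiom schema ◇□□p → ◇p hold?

C

This is the axiom for a generalized confluence (Geach) condition; its first-order frame correspondent is ∀x ∀y (xRy → ∃w (yR²w ∧ xRw)).
A: fails — tRv but no w with vR²w and tRw.
B: fails — 0R3 but no w with 3R²w and 0Rw.
C: satisfies the condition.
Valid on: C.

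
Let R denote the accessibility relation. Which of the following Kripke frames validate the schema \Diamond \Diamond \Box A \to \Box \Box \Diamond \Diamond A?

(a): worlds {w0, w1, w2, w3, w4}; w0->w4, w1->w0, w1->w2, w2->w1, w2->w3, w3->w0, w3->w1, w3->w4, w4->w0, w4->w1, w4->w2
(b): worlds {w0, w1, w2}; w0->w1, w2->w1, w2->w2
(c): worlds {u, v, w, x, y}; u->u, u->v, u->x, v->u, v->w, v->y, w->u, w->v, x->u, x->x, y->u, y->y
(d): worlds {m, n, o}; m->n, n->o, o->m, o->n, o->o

Frame correspondent (Sahlqvist): \forall x \forall y \forall z ((x R^2 y \wedge x R^2 z) \to \exists w (yRw \wedge z R^2 w)) — i.e. a generalized confluence (Geach) condition.
(a): fails — w0R²w0, w0R²w0 but no w with w0Rw and w0R²w.
(b): fails — w2R²w1, w2R²w1 but no w with w1Rw and w1R²w.
(c): ✓.
(d): fails — nR²m, nR²m but no w with mRw and mR²w.

(c)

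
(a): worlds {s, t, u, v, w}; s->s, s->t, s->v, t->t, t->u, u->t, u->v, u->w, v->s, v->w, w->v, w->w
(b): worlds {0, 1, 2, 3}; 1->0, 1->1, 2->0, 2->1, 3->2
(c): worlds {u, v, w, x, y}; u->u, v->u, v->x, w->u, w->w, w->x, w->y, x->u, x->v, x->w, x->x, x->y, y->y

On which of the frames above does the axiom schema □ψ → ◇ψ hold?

Frame correspondent (Sahlqvist): ∀x ∃y Rxy — i.e. seriality.
(a): ✓.
(b): fails — world 0 has no successor.
(c): ✓.

(a), (c)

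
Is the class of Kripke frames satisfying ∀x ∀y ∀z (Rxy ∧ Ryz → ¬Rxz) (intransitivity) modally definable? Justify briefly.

No

Modal frame validity is preserved under surjective bounded morphisms.
The 7-cycle (worlds w0,w1,w2,w3,w4,w5,w6 with w0→w1→w2→w3→w4→w5→w6→w0) is intransitive. Mapping every world to a single reflexive point • is a surjective bounded morphism; the reflexive point is not intransitive (R••∧R•• but R••).
Hence intransitivity is not modally definable.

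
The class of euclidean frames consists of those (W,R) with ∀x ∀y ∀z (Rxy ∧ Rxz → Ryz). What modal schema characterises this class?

The condition is the Euclidean property. The 5 schema ◇q → □◇q defines it.
Suppose ◇q→□◇q is valid. Take Rxy, Rxz and set V(q)={y}. Then ◇q at x, so □◇q at x, so ◇q at z, so some w with Rzw has q; w=y, i.e. Rzy. By symmetry of the argument, Ryz.

◇q → □◇q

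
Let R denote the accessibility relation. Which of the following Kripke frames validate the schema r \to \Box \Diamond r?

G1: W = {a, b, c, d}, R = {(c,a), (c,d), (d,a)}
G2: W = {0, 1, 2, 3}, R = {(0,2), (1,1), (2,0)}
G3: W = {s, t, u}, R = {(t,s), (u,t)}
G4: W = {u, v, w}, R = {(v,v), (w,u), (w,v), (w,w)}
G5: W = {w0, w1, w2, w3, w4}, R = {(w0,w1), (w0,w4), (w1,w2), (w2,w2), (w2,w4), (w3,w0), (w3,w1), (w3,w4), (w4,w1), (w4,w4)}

The schema corresponds to symmetry: \forall x \forall y (Rxy \to Ryx).
G1: fails — Rca but not Rac.
G2: condition met.
G3: fails — Rts but not Rst.
G4: fails — Rwu but not Ruw.
G5: fails — Rw1w2 but not Rw2w1.
Valid on: G2.

G2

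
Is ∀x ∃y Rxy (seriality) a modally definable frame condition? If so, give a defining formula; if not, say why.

This is a Sahlqvist condition; the D axiom □q → ◇q defines it.
Suppose □q→◇q is valid. At any x set V(q)=W. Then □q at x, so ◇q at x, so x has a successor.

Yes — defined by □q → ◇q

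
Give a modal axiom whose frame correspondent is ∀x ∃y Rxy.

□ψ → ◇ψ

The condition is seriality. The D schema □ψ → ◇ψ defines it.
Suppose □ψ→◇ψ is valid. At any x set V(ψ)=W. Then □ψ at x, so ◇ψ at x, so x has a successor.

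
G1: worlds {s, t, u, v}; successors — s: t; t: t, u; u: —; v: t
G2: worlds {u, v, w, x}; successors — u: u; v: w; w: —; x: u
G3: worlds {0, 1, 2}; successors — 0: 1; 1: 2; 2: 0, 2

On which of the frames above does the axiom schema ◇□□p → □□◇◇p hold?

G2, G3

Frame correspondent (Sahlqvist): ∀x ∀y ∀z ((xRy ∧ xR²z) → ∃w (yR²w ∧ zR²w)) — i.e. a generalized confluence (Geach) condition.
G1: fails — sRt, sR²u but no w with tR²w and uR²w.
G2: holds.
G3: holds.
Valid on: G2, G3.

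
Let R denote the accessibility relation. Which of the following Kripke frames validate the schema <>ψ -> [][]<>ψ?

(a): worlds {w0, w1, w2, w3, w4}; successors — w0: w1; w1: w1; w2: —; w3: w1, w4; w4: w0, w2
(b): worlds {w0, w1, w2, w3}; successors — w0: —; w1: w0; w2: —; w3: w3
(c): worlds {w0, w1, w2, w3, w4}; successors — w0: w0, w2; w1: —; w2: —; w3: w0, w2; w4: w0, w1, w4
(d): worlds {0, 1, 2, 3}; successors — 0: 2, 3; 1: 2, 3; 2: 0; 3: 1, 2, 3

The schema corresponds to a generalized confluence (Geach) condition: forall x forall y forall z ((xRy & x R^2 z) -> exists w (y = w & zRw)).
(a): fails — w3Rw1, w3R²w2 but no w with w1=w and w2Rw.
(b): ✓.
(c): fails — w0Rw0, w0R²w2 but no w with w0=w and w2Rw.
(d): fails — 0R2, 0R²2 but no w with 2=w and 2Rw.
Valid on: (b).

(b)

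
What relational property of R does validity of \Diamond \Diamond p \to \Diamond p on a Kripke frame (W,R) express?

This schema is equivalent to the 4 axiom □p → □□p.
It corresponds to transitivity: \forall x \forall y \forall z (Rxy \wedge Ryz \to Rxz).

transitivity: \forall x \forall y \forall z (Rxy \wedge Ryz \to Rxz)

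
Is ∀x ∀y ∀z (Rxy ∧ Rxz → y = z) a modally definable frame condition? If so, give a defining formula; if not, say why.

This is a Sahlqvist condition; the CD axiom ◇q → □q defines it.
Suppose ◇q→□q is valid. Take Rxy, Rxz and set V(q)={y}. Then ◇q at x, so □q at x, so q at z, i.e. z=y.

Yes, by ◇q → □q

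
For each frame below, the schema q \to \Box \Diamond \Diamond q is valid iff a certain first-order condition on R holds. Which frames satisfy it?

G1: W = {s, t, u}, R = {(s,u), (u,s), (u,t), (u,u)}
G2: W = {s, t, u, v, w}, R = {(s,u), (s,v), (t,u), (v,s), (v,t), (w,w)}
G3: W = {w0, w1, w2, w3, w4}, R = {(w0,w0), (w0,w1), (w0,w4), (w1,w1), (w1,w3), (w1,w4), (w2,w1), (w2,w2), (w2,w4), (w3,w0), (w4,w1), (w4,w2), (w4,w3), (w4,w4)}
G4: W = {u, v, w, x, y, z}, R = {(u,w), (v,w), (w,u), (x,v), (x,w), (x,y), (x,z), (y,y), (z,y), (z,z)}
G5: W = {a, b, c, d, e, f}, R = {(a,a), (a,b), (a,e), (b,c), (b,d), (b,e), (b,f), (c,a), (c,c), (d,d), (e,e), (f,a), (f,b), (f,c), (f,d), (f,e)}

This is the axiom for a generalized confluence (Geach) condition; its first-order frame correspondent is \forall x \forall z (xRz \to \exists w (x = w \wedge z R^2 w)).
G1: fails — uRt but no w with u=w and tR²w.
G2: fails — sRu but no w* with s=w* and uR²w*.
G3: ✓.
G4: fails — uRw but no t with u=t and wR²t.
G5: fails — aRe but no w with a=w and eR²w.
Valid on: G3.

G3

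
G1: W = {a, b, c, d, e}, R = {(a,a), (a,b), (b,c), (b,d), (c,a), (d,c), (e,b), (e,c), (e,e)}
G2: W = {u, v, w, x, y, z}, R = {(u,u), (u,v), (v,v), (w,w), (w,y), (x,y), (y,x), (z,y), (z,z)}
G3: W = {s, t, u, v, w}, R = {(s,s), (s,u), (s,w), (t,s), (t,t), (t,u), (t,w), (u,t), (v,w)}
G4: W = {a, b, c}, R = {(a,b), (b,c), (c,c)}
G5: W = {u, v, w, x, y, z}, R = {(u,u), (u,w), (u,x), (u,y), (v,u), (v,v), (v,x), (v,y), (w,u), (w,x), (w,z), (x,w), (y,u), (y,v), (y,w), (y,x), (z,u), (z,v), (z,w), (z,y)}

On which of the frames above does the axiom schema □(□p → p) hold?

Frame correspondent (Sahlqvist): ∀x ∀y (Rxy → Ryy) — i.e. shift-reflexivity.
G1: fails — Rbc but not Rcc.
G2: fails — Ryx but not Rxx.
G3: fails — Rvw but not Rww.
G4: fails — Rab but not Rbb.
G5: fails — Ryx but not Rxx.

none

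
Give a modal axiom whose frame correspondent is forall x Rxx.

The condition is reflexivity. The T schema □r → r defines it.

□r → r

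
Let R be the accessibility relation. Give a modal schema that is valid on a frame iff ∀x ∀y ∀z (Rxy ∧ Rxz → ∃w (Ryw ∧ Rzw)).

The condition is convergence. The .2 schema ◇□r → □◇r defines it.
Suppose ◇□r→□◇r is valid. Take Rxy, Rxz and set V(r)={w : Ryw}. Then □r at y so ◇□r at x, so □◇r at x, so ◇r at z, giving w with Rzw and Ryw.

◇□r → □◇r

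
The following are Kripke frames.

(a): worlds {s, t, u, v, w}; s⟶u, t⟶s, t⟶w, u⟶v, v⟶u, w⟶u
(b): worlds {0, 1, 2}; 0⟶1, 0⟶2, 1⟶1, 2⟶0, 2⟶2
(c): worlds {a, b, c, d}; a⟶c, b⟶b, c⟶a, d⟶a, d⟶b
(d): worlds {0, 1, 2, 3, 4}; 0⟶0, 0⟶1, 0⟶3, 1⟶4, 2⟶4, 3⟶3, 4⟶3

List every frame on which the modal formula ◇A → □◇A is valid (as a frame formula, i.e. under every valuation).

The schema corresponds to the Euclidean property: ∀x ∀y ∀z (Rxy ∧ Rxz → Ryz).
(a): fails — Rsu and Rsu but not Ruu.
(b): fails — R02 and R01 but not R21.
(c): fails — Rac and Rac but not Rcc.
(d): fails — R01 and R00 but not R10.

none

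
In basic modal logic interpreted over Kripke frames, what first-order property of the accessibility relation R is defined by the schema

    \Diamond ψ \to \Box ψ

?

partial functionality: \forall x \forall y \forall z (Rxy \wedge Rxz \to y = z)

Suppose ◇ψ→□ψ is valid. Take Rxy, Rxz and set V(ψ)={y}. Then ◇ψ at x, so □ψ at x, so ψ at z, i.e. z=y.
Conversely, any frame satisfying \forall x \forall y \forall z (Rxy \wedge Rxz \to y = z) validates the schema.
Frame condition: \forall x \forall y \forall z (Rxy \wedge Rxz \to y = z).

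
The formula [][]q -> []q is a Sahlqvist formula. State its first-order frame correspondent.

Density

Suppose □□q→□q is valid. Take Rxy and set V(q)={w : xR²w}. Then □□q at x, so □q at x, so q at y, i.e. ∃z(Rxz∧Rzy).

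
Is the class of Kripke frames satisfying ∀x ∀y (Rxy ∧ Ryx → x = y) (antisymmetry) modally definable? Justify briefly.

Not definable by any modal formula

Modal frame validity is preserved under surjective bounded morphisms.
The 4-cycle (worlds a,b,c,d with a→b→c→d→a) is antisymmetric. Sending even-indexed worlds to • and odd-indexed worlds to ∘ is a surjective bounded morphism onto the two-world frame with •↔∘, which is not antisymmetric.
So the class is not modally definable.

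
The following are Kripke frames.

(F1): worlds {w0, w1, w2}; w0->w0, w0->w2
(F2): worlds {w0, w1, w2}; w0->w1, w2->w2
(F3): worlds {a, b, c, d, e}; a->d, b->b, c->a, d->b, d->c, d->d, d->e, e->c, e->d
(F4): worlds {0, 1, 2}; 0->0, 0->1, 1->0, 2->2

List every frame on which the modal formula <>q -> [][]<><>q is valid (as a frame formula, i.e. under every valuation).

The schema corresponds to a generalized confluence (Geach) condition: forall x forall y forall z ((xRy & x R^2 z) -> exists w (y = w & z R^2 w)).
(F1): fails — w0Rw0, w0R²w2 but no w with w0=w and w2R²w.
(F2): holds.
(F3): fails — aRd, aR²b but no w with d=w and bR²w.
(F4): holds.
Valid on: (F2), (F4).

(F2), (F4)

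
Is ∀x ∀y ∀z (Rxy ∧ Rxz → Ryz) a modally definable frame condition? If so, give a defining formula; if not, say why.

Yes — defined by ◇r → □◇r

This is a Sahlqvist condition; the 5 axiom ◇r → □◇r defines it.
Suppose ◇r→□◇r is valid. Take Rxy, Rxz and set V(r)={y}. Then ◇r at x, so □◇r at x, so ◇r at z, so some w with Rzw has r; w=y, i.e. Rzy. By symmetry of the argument, Ryz.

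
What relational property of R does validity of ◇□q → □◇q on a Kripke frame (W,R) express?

convergence: ∀x ∀y ∀z (Rxy ∧ Rxz → ∃w (Ryw ∧ Rzw))

Suppose ◇□q→□◇q is valid. Take Rxy, Rxz and set V(q)={w : Ryw}. Then □q at y so ◇□q at x, so □◇q at x, so ◇q at z, giving w with Rzw and Ryw.
Conversely, any frame satisfying ∀x ∀y ∀z (Rxy ∧ Rxz → ∃w (Ryw ∧ Rzw)) validates the schema.
So the correspondent is convergence.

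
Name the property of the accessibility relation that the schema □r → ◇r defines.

seriality: ∀x ∃y Rxy

Suppose □r→◇r is valid. At any x set V(r)=W. Then □r at x, so ◇r at x, so x has a successor.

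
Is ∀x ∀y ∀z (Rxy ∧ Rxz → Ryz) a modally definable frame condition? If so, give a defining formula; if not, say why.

Yes — defined by ◇q → □◇q

The condition is the Euclidean property. A defining modal formula is ◇q → □◇q.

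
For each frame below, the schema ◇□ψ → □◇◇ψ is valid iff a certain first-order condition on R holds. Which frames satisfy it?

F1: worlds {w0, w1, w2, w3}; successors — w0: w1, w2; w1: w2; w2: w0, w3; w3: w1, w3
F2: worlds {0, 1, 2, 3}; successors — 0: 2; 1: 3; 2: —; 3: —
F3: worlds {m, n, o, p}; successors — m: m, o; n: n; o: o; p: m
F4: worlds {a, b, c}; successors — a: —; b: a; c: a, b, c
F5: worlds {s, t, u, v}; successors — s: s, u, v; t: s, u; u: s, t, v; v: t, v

F3, F5

The schema corresponds to a generalized confluence (Geach) condition: ∀x ∀y ∀z ((xRy ∧ xRz) → ∃w (yRw ∧ zR²w)).
F1: fails — w0Rw1, w0Rw1 but no w with w1Rw and w1R²w.
F2: fails — 0R2, 0R2 but no w with 2Rw and 2R²w.
F3: condition met.
F4: fails — bRa, bRa but no w with aRw and aR²w.
F5: condition met.
Valid on: F3, F5.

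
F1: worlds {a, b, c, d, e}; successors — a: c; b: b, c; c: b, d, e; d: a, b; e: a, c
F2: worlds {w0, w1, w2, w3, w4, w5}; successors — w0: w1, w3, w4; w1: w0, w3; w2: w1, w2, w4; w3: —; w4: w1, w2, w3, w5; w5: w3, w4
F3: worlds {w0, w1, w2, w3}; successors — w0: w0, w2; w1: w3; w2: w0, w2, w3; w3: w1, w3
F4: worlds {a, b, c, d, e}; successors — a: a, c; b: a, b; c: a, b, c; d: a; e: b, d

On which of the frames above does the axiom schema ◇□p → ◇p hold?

Frame correspondent (Sahlqvist): ∀x ∀y (xRy → ∃w (yRw ∧ xRw)) — i.e. a generalized confluence (Geach) condition.
F1: fails — aRc but no w with cRw and aRw.
F2: fails — w0Rw3 but no w with w3Rw and w0Rw.
F3: condition met.
F4: fails — eRd but no w with dRw and eRw.
Valid on: F3.

F3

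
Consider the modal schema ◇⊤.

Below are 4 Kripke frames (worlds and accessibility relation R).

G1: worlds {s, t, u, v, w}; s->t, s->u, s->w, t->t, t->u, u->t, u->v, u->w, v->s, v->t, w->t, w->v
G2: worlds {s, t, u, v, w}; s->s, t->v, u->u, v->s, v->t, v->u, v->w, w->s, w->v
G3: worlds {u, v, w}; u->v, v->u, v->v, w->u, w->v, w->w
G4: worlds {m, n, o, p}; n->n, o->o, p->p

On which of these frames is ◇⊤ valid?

G1, G2, G3

This is the axiom for seriality; its first-order frame correspondent is ∀x ∃y Rxy.
G1: holds.
G2: holds.
G3: holds.
G4: fails — world m has no successor.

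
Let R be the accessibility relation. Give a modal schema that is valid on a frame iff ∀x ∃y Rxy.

□r → ◇r

This is seriality; the standard corresponding axiom is D: □r → ◇r.
Suppose □r→◇r is valid. At any x set V(r)=W. Then □r at x, so ◇r at x, so x has a successor.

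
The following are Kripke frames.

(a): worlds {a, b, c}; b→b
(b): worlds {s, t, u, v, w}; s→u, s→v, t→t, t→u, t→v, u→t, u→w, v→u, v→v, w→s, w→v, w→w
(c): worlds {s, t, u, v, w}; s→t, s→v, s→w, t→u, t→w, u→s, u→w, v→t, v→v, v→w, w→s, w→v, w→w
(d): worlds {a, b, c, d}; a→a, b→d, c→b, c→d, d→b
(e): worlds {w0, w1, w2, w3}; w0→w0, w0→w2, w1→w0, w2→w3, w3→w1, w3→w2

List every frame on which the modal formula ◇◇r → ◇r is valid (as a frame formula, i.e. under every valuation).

(a)

The schema corresponds to transitivity: ∀x ∀y ∀z (Rxy ∧ Ryz → Rxz).
(a): satisfies the condition.
(b): fails — Ruw and Rwv but not Ruv.
(c): fails — Ruw and Rwv but not Ruv.
(d): fails — Rdb and Rbd but not Rdd.
(e): fails — Rw1w0 and Rw0w2 but not Rw1w2.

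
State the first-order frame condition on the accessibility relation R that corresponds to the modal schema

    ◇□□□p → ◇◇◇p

This is a Sahlqvist (Geach-type) schema ◇^1□^3p → □^0◇^3p.
First-order correspondent: ∀x ∀y (xRy → ∃w (yR³w ∧ xR³w)).

∀x ∀y (xRy → ∃w (yR³w ∧ xR³w))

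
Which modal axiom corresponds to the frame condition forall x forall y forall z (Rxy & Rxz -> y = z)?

A defining formula is ◇s → □s (the CD axiom).
Suppose ◇s→□s is valid. Take Rxy, Rxz and set V(s)={y}. Then ◇s at x, so □s at x, so s at z, i.e. z=y.

◇s → □s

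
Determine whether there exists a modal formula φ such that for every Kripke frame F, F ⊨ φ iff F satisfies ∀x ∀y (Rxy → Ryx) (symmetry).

Yes: it is symmetry, defined by the B schema p → □◇p.
Suppose p→□◇p is valid. Take Rxy and set V(p)={x}. Then p at x, so □◇p at x, so ◇p at y, so some z with Ryz has p; z=x, i.e. Ryx.

Yes — defined by p → □◇p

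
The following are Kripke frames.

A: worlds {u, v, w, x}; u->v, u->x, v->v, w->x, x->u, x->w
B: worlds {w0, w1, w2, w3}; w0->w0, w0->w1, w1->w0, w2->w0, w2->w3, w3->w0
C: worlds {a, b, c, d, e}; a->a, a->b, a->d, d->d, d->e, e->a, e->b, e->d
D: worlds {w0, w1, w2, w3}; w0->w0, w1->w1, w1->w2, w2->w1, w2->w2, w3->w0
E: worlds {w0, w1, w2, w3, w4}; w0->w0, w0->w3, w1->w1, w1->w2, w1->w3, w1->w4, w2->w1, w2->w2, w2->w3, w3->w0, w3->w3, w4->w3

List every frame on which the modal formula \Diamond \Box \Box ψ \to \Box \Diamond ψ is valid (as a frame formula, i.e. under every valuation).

B, D, E

Frame correspondent (Sahlqvist): \forall x \forall y \forall z ((xRy \wedge xRz) \to \exists w (y R^2 w \wedge zRw)) — i.e. a generalized confluence (Geach) condition.
A: fails — uRv, uRx but no t with vR²t and xRt.
B: holds.
C: fails — aRa, aRb but no w with aR²w and bRw.
D: holds.
E: holds.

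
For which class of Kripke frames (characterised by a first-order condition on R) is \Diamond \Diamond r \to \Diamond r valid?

Transitivity

Replacing r by ¬r and contraposing gives the equivalent schema □r → □□r.
Suppose □r→□□r is valid. Take Rxy, Ryz and set V(r)={w : Rxw}. Then □r at x, so □□r at x, so □r at y, so r at z, i.e. Rxz.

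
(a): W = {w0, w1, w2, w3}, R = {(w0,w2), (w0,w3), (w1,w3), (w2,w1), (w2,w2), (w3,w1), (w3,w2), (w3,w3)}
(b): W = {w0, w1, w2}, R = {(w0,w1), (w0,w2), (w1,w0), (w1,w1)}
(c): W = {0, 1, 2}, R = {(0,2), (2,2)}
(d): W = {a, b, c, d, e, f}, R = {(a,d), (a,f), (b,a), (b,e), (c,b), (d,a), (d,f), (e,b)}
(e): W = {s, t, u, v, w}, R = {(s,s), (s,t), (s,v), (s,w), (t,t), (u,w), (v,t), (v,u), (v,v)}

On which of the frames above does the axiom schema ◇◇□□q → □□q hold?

Frame correspondent (Sahlqvist): ∀x ∀y ∀z ((xR²y ∧ xR²z) → ∃w (yR²w ∧ z = w)) — i.e. a generalized confluence (Geach) condition.
(a): ✓.
(b): fails — w1R²w0, w1R²w2 but no w with w0R²w and w2=w.
(c): ✓.
(d): fails — aR²f, aR²a but no w with fR²w and a=w.
(e): fails — sR²t, sR²s but no w* with tR²w* and s=w*.
Valid on: (a), (c).

(a), (c)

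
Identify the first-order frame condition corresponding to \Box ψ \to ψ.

reflexivity

Suppose □ψ→ψ is valid. At any x set V(ψ)={w : Rxw}. Then □ψ holds at x, so ψ holds at x, i.e. Rxx.
Conversely, on a frame with reflexivity the schema holds at every world under every valuation.
So the correspondent is reflexivity.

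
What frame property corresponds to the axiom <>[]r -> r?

Equivalently (dual form): r → □◇r.
Suppose r→□◇r is valid. Take Rxy and set V(r)={x}. Then r at x, so □◇r at x, so ◇r at y, so some z with Ryz has r; z=x, i.e. Ryx.
Conversely, any frame satisfying forall x forall y (Rxy -> Ryx) validates the schema.
Frame condition: forall x forall y (Rxy -> Ryx).

symmetry: forall x forall y (Rxy -> Ryx)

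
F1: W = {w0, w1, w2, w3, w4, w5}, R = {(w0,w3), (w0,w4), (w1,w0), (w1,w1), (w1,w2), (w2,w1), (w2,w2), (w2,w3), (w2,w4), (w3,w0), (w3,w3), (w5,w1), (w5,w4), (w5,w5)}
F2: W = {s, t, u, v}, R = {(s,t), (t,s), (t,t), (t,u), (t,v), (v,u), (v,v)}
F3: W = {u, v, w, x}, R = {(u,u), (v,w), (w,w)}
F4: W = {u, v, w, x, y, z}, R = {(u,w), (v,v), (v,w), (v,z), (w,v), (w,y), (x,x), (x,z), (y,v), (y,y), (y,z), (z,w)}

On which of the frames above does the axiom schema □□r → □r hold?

The schema corresponds to density: ∀x ∀y (Rxy → ∃z (Rxz ∧ Rzy)).
F1: fails — Rw0w4 but no z with Rw0z and Rzw4.
F2: holds.
F3: holds.
F4: fails — Ruw but no t with Rut and Rtw.

F2, F3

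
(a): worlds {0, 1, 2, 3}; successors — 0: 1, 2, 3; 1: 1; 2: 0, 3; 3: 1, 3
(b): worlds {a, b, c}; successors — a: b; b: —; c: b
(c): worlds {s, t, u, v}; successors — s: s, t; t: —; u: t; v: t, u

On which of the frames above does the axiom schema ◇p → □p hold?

(b)

This is the axiom for partial functionality; its first-order frame correspondent is ∀x ∀y ∀z (Rxy ∧ Rxz → y = z).
(a): fails — 0 sees both 1 and 2.
(b): satisfies the condition.
(c): fails — s sees both s and t.
Valid on: (b).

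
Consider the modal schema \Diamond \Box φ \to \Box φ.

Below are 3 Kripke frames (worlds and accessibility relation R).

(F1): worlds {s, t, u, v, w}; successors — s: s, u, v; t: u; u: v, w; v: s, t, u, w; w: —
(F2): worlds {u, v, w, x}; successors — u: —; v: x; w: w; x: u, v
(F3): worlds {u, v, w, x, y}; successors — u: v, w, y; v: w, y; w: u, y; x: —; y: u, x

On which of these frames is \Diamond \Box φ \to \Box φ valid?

none

Frame correspondent (Sahlqvist): \forall x \forall y \forall z (Rxy \wedge Rxz \to Ryz) — i.e. the Euclidean property.
(F1): fails — Rsv and Rsv but not Rvv.
(F2): fails — Rvx and Rvx but not Rxx.
(F3): fails — Ruv and Ruv but not Rvv.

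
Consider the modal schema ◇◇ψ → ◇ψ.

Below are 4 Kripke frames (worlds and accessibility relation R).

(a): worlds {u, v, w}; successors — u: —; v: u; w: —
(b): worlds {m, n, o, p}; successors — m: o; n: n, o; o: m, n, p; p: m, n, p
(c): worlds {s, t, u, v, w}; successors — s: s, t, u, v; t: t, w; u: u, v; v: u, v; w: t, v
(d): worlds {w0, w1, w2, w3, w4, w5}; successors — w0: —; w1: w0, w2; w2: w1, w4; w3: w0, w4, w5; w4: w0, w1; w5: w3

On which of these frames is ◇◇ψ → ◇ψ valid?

(a)

This is the axiom for a generalized confluence (Geach) condition; its first-order frame correspondent is ∀x ∀y (xR²y → ∃w (y = w ∧ xRw)).
(a): holds.
(b): fails — mR²m but no w with m=w and mRw.
(c): fails — sR²w but no w* with w=w* and sRw*.
(d): fails — w1R²w1 but no w with w1=w and w1Rw.
Valid on: (a).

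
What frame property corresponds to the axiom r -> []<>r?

Suppose r→□◇r is valid. Take Rxy and set V(r)={x}. Then r at x, so □◇r at x, so ◇r at y, so some z with Ryz has r; z=x, i.e. Ryx.

symmetry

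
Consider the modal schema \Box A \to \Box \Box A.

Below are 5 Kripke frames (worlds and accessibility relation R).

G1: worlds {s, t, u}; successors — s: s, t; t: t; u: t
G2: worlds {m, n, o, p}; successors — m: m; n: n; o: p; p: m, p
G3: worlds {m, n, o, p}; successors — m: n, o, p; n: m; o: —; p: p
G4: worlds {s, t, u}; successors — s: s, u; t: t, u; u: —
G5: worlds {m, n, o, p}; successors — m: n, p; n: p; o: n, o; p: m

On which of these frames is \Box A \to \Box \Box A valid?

G1, G4

The schema corresponds to transitivity: \forall x \forall y \forall z (Rxy \wedge Ryz \to Rxz).
G1: condition met.
G2: fails — Rop and Rpm but not Rom.
G3: fails — Rnm and Rmo but not Rno.
G4: condition met.
G5: fails — Ron and Rnp but not Rop.
Valid on: G1, G4.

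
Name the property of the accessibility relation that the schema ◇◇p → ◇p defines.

Replacing p by ¬p and contraposing gives the equivalent schema □p → □□p.
Suppose □p→□□p is valid. Take Rxy, Ryz and set V(p)={w : Rxw}. Then □p at x, so □□p at x, so □p at y, so p at z, i.e. Rxz.
Conversely, any frame satisfying ∀x ∀y ∀z (Rxy ∧ Ryz → Rxz) validates the schema.
Frame condition: ∀x ∀y ∀z (Rxy ∧ Ryz → Rxz).

Transitivity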